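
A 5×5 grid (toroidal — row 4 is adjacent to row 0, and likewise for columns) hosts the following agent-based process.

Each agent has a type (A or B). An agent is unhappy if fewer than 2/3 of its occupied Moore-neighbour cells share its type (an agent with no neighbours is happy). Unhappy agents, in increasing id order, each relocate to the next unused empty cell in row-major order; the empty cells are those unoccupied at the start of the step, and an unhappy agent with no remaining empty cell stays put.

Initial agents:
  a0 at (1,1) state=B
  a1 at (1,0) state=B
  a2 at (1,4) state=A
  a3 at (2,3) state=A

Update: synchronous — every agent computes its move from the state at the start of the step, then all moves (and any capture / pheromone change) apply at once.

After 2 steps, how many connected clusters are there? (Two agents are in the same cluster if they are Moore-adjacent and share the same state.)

t=1: a0@(1,1):B a1@(0,0):B a2@(0,1):A a3@(2,3):A
t=2: a0@(0,2):B a1@(0,3):B a2@(0,4):A a3@(2,3):A

3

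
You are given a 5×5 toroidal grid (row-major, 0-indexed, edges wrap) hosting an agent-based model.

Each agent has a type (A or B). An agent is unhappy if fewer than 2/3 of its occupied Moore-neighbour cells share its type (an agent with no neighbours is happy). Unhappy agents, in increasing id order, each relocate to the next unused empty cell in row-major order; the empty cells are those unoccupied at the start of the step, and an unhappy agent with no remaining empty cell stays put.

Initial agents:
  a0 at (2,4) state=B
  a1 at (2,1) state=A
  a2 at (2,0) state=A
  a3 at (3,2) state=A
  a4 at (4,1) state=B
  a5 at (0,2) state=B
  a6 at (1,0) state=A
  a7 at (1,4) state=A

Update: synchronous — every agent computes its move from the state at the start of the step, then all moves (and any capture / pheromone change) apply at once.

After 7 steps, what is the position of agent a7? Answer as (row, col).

t=1: a0@(0,0):B a1@(2,1):A a2@(2,0):A a3@(0,1):A a4@(0,3):B a5@(0,2):B a6@(1,0):A a7@(1,4):A
t=2: a0@(0,4):B a1@(2,1):A a2@(2,0):A a3@(1,1):A a4@(1,2):B a5@(1,3):B a6@(1,0):A a7@(2,2):A
t=3: a0@(0,0):B a1@(2,1):A a2@(2,0):A a3@(1,1):A a4@(0,1):B a5@(1,3):B a6@(1,0):A a7@(0,2):A
t=4: a0@(0,3):B a1@(2,1):A a2@(2,0):A a3@(1,1):A a4@(0,4):B a5@(1,2):B a6@(1,4):A a7@(2,2):A
t=5: a0@(0,3):B a1@(2,1):A a2@(2,0):A a3@(1,1):A a4@(0,0):B a5@(0,1):B a6@(0,2):A a7@(2,2):A
t=6: a0@(0,4):B a1@(2,1):A a2@(2,0):A a3@(1,1):A a4@(1,0):B a5@(1,2):B a6@(1,3):A a7@(2,2):A
t=7: a0@(0,0):B a1@(0,1):A a2@(2,0):A a3@(0,2):A a4@(0,3):B a5@(1,4):B a6@(2,3):A a7@(2,2):A

(2, 2)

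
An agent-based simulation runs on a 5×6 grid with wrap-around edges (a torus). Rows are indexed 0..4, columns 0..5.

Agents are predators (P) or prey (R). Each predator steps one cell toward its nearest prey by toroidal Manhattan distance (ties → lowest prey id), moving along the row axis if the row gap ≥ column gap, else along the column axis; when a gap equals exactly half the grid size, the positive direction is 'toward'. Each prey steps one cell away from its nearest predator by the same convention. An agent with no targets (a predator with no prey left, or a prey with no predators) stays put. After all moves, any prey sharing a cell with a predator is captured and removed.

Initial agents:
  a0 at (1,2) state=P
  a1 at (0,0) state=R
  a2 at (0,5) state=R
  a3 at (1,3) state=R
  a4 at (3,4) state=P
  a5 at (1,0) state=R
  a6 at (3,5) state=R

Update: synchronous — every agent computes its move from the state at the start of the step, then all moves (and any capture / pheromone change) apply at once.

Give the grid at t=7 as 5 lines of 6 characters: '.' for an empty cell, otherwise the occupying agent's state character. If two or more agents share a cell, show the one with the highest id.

......
...PRR
......
R....P
......

t=1: a0@(1,3):P a1@(0,5):R a2@(1,5):R a3@(1,4):R a4@(3,5):P a5@(1,5):R a6@(3,0):R
t=2: a0@(1,4):P a1@(1,5):R a2@(1,0):R a3@(1,5):R a4@(3,0):P a5@(1,0):R a6@(3,1):R
t=3: a0@(1,5):P a1@(1,0):R a2@(1,1):R a3@(1,0):R a4@(3,1):P a5@(1,1):R a6@(3,2):R
t=4: a0@(1,0):P a1@(1,1):R a2@(1,2):R a3@(1,1):R a4@(3,2):P a5@(1,2):R a6@(3,3):R
t=5: a0@(1,1):P a1@(1,2):R a2@(1,3):R a3@(1,2):R a4@(3,3):P a5@(1,3):R a6@(3,4):R
t=6: a0@(1,2):P a1@(1,3):R a2@(1,4):R a3@(1,3):R a4@(3,4):P a5@(1,4):R a6@(3,5):R
t=7: a0@(1,3):P a1@(1,4):R a2@(1,5):R a3@(1,4):R a4@(3,5):P a5@(1,5):R a6@(3,0):R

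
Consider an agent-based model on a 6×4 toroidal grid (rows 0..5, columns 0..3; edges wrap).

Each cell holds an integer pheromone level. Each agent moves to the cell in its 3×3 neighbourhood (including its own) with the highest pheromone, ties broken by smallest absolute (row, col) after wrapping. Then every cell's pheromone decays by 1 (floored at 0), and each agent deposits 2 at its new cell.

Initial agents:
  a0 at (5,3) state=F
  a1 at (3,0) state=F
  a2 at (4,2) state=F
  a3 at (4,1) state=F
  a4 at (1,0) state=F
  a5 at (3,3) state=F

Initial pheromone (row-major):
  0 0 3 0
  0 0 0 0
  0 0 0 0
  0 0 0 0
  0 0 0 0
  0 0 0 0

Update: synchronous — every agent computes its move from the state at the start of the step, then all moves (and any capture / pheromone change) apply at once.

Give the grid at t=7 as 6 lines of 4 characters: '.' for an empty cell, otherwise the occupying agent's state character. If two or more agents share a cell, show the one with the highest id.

F.F.
....
F...
....
....
....

t=1: a0@(0,2) a1@(2,0) a2@(3,1) a3@(3,0) a4@(0,0) a5@(2,0) | pheromone: 2 0 4 0 / 0 0 0 0 / 4 0 0 0 / 2 2 0 0 / 0 0 0 0 / 0 0 0 0
t=2: a0@(0,2) a1@(2,0) a2@(2,0) a3@(2,0) a4@(0,0) a5@(2,0) | pheromone: 3 0 5 0 / 0 0 0 0 / 11 0 0 0 / 1 1 0 0 / 0 0 0 0 / 0 0 0 0
t=3: a0@(0,2) a1@(2,0) a2@(2,0) a3@(2,0) a4@(0,0) a5@(2,0) | pheromone: 4 0 6 0 / 0 0 0 0 / 18 0 0 0 / 0 0 0 0 / 0 0 0 0 / 0 0 0 0
t=4: a0@(0,2) a1@(2,0) a2@(2,0) a3@(2,0) a4@(0,0) a5@(2,0) | pheromone: 5 0 7 0 / 0 0 0 0 / 25 0 0 0 / 0 0 0 0 / 0 0 0 0 / 0 0 0 0
t=5: a0@(0,2) a1@(2,0) a2@(2,0) a3@(2,0) a4@(0,0) a5@(2,0) | pheromone: 6 0 8 0 / 0 0 0 0 / 32 0 0 0 / 0 0 0 0 / 0 0 0 0 / 0 0 0 0
t=6: a0@(0,2) a1@(2,0) a2@(2,0) a3@(2,0) a4@(0,0) a5@(2,0) | pheromone: 7 0 9 0 / 0 0 0 0 / 39 0 0 0 / 0 0 0 0 / 0 0 0 0 / 0 0 0 0
t=7: a0@(0,2) a1@(2,0) a2@(2,0) a3@(2,0) a4@(0,0) a5@(2,0) | pheromone: 8 0 10 0 / 0 0 0 0 / 46 0 0 0 / 0 0 0 0 / 0 0 0 0 / 0 0 0 0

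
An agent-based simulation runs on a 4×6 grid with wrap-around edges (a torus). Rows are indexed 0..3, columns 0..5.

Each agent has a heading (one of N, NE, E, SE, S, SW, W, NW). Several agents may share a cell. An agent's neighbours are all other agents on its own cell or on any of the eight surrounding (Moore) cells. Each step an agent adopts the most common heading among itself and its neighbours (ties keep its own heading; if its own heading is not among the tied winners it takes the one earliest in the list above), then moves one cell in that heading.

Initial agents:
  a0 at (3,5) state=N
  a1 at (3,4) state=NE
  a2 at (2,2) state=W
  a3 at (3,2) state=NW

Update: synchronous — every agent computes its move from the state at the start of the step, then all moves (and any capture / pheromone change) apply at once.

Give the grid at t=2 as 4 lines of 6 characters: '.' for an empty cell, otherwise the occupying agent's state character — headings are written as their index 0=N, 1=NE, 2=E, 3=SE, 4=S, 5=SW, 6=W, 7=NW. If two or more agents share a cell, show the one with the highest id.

t=1: a0@(2,5):N a1@(2,5):NE a2@(2,1):W a3@(2,1):NW
t=2: a0@(1,5):N a1@(1,0):NE a2@(2,0):W a3@(1,0):NW

......
7....0
6.....
......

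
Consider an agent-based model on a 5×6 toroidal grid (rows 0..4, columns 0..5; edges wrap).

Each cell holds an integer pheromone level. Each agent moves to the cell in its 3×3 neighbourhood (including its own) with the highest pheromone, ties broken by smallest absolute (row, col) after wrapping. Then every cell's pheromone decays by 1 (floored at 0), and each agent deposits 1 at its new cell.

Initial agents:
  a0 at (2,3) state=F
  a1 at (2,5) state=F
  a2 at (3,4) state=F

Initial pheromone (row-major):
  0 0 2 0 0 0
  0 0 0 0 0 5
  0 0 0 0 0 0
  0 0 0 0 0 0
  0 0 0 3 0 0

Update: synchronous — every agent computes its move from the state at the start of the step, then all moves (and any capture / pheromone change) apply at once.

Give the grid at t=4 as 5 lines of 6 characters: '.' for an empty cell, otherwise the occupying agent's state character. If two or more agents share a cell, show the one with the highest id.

t=1: a0@(1,2) a1@(1,5) a2@(4,3) | pheromone: 0 0 1 0 0 0 / 0 0 1 0 0 5 / 0 0 0 0 0 0 / 0 0 0 0 0 0 / 0 0 0 3 0 0
t=2: a0@(0,2) a1@(1,5) a2@(4,3) | pheromone: 0 0 1 0 0 0 / 0 0 0 0 0 5 / 0 0 0 0 0 0 / 0 0 0 0 0 0 / 0 0 0 3 0 0
t=3: a0@(4,3) a1@(1,5) a2@(4,3) | pheromone: 0 0 0 0 0 0 / 0 0 0 0 0 5 / 0 0 0 0 0 0 / 0 0 0 0 0 0 / 0 0 0 4 0 0
t=4: a0@(4,3) a1@(1,5) a2@(4,3) | pheromone: 0 0 0 0 0 0 / 0 0 0 0 0 5 / 0 0 0 0 0 0 / 0 0 0 0 0 0 / 0 0 0 5 0 0

......
.....F
......
......
...F..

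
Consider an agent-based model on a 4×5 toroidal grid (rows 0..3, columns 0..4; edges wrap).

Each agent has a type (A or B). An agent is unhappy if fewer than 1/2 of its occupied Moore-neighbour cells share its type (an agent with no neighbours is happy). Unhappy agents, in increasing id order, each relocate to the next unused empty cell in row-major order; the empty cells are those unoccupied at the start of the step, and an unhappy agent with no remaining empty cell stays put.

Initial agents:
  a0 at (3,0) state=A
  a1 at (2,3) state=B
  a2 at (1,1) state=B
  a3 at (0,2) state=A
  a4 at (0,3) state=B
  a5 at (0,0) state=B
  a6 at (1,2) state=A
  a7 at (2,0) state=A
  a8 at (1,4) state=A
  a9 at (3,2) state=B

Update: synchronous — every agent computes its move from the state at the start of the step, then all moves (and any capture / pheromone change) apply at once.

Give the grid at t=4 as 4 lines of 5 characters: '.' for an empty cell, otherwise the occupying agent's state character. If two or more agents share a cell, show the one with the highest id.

t=1: a0@(3,0):A a1@(0,1):B a2@(0,4):B a3@(1,0):A a4@(1,3):B a5@(2,1):B a6@(2,2):A a7@(2,0):A a8@(2,4):A a9@(3,2):B
t=2: a0@(0,0):A a1@(0,2):B a2@(0,3):B a3@(1,1):A a4@(1,2):B a5@(1,4):B a6@(2,3):A a7@(2,0):A a8@(2,4):A a9@(3,2):B
t=3: a0@(0,0):A a1@(0,2):B a2@(0,3):B a3@(1,1):A a4@(1,2):B a5@(0,1):B a6@(0,4):A a7@(2,0):A a8@(2,4):A a9@(3,2):B
t=4: a0@(0,0):A a1@(0,2):B a2@(0,3):B a3@(1,0):A a4@(1,2):B a5@(0,1):B a6@(0,4):A a7@(2,0):A a8@(2,4):A a9@(3,2):B

ABBBA
A.B..
A...A
..B..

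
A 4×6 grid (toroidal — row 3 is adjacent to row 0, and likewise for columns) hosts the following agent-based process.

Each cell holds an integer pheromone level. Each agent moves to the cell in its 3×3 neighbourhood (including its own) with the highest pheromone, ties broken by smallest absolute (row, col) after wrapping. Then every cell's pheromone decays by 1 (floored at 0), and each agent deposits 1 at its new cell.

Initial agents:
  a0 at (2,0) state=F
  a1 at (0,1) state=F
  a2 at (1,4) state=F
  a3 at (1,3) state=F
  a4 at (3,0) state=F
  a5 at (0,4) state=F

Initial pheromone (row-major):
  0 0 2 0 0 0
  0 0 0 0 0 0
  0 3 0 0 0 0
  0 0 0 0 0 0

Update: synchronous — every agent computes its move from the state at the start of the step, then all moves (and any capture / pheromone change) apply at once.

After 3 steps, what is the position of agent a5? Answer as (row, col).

(0, 2)

t=1: a0@(2,1) a1@(0,2) a2@(0,3) a3@(0,2) a4@(2,1) a5@(0,3) | pheromone: 0 0 3 2 0 0 / 0 0 0 0 0 0 / 0 4 0 0 0 0 / 0 0 0 0 0 0
t=2: a0@(2,1) a1@(0,2) a2@(0,2) a3@(0,2) a4@(2,1) a5@(0,2) | pheromone: 0 0 6 1 0 0 / 0 0 0 0 0 0 / 0 5 0 0 0 0 / 0 0 0 0 0 0
t=3: a0@(2,1) a1@(0,2) a2@(0,2) a3@(0,2) a4@(2,1) a5@(0,2) | pheromone: 0 0 9 0 0 0 / 0 0 0 0 0 0 / 0 6 0 0 0 0 / 0 0 0 0 0 0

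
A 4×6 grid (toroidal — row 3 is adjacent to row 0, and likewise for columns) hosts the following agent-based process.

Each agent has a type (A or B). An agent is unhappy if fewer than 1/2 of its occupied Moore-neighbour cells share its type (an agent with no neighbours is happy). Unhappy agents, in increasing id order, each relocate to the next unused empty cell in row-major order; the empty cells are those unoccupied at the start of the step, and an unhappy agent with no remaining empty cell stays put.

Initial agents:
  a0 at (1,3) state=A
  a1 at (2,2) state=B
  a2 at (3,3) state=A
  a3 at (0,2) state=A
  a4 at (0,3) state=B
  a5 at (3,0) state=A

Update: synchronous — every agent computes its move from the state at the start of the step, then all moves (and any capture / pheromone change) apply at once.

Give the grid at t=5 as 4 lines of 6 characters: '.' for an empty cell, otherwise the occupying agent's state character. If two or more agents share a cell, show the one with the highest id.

BBAA..
..A.A.
......
......

t=1: a0@(0,0):A a1@(0,1):B a2@(0,4):A a3@(0,2):A a4@(0,5):B a5@(3,0):A
t=2: a0@(0,3):A a1@(1,0):B a2@(1,1):A a3@(1,2):A a4@(1,3):B a5@(1,4):A
t=3: a0@(0,3):A a1@(0,0):B a2@(1,1):A a3@(1,2):A a4@(0,1):B a5@(1,4):A
t=4: a0@(0,3):A a1@(0,0):B a2@(0,2):A a3@(1,2):A a4@(0,4):B a5@(1,4):A
t=5: a0@(0,3):A a1@(0,0):B a2@(0,2):A a3@(1,2):A a4@(0,1):B a5@(1,4):A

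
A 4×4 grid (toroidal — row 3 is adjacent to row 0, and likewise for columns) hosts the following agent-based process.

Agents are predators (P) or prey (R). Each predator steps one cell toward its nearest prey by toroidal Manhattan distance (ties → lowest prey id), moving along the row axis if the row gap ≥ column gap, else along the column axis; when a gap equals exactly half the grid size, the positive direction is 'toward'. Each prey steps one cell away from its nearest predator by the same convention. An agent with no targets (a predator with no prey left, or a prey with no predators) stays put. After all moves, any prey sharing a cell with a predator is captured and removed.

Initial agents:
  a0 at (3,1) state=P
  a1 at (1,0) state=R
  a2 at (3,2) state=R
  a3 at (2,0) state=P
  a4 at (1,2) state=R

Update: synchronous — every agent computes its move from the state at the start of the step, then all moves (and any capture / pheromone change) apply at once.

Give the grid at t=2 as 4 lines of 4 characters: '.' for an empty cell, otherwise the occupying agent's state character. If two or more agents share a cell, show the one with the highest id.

P...
..R.
....
R..P

t=1: a0@(3,2):P a1@(0,0):R a2@(3,3):R a3@(1,0):P a4@(0,2):R
t=2: a0@(3,3):P a1@(3,0):R a2@(3,0):R a3@(0,0):P a4@(1,2):R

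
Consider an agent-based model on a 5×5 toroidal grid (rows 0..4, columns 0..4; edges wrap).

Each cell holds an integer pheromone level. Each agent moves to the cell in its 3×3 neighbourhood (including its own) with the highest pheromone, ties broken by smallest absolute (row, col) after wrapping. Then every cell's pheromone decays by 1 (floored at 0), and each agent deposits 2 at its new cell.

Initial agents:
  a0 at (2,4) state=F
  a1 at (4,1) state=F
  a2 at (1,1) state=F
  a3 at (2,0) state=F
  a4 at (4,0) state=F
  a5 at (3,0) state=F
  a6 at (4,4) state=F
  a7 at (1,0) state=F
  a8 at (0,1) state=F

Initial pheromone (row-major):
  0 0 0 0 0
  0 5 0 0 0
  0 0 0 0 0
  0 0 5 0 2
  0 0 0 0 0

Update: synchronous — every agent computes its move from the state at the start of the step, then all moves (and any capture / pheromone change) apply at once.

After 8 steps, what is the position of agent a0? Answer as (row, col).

t=1: a0@(3,4) a1@(3,2) a2@(1,1) a3@(1,1) a4@(3,4) a5@(3,4) a6@(3,4) a7@(1,1) a8@(1,1) | pheromone: 0 0 0 0 0 / 0 12 0 0 0 / 0 0 0 0 0 / 0 0 6 0 9 / 0 0 0 0 0
t=2: a0@(3,4) a1@(3,2) a2@(1,1) a3@(1,1) a4@(3,4) a5@(3,4) a6@(3,4) a7@(1,1) a8@(1,1) | pheromone: 0 0 0 0 0 / 0 19 0 0 0 / 0 0 0 0 0 / 0 0 7 0 16 / 0 0 0 0 0
t=3: a0@(3,4) a1@(3,2) a2@(1,1) a3@(1,1) a4@(3,4) a5@(3,4) a6@(3,4) a7@(1,1) a8@(1,1) | pheromone: 0 0 0 0 0 / 0 26 0 0 0 / 0 0 0 0 0 / 0 0 8 0 23 / 0 0 0 0 0
t=4: a0@(3,4) a1@(3,2) a2@(1,1) a3@(1,1) a4@(3,4) a5@(3,4) a6@(3,4) a7@(1,1) a8@(1,1) | pheromone: 0 0 0 0 0 / 0 33 0 0 0 / 0 0 0 0 0 / 0 0 9 0 30 / 0 0 0 0 0
t=5: a0@(3,4) a1@(3,2) a2@(1,1) a3@(1,1) a4@(3,4) a5@(3,4) a6@(3,4) a7@(1,1) a8@(1,1) | pheromone: 0 0 0 0 0 / 0 40 0 0 0 / 0 0 0 0 0 / 0 0 10 0 37 / 0 0 0 0 0
t=6: a0@(3,4) a1@(3,2) a2@(1,1) a3@(1,1) a4@(3,4) a5@(3,4) a6@(3,4) a7@(1,1) a8@(1,1) | pheromone: 0 0 0 0 0 / 0 47 0 0 0 / 0 0 0 0 0 / 0 0 11 0 44 / 0 0 0 0 0
t=7: a0@(3,4) a1@(3,2) a2@(1,1) a3@(1,1) a4@(3,4) a5@(3,4) a6@(3,4) a7@(1,1) a8@(1,1) | pheromone: 0 0 0 0 0 / 0 54 0 0 0 / 0 0 0 0 0 / 0 0 12 0 51 / 0 0 0 0 0
t=8: a0@(3,4) a1@(3,2) a2@(1,1) a3@(1,1) a4@(3,4) a5@(3,4) a6@(3,4) a7@(1,1) a8@(1,1) | pheromone: 0 0 0 0 0 / 0 61 0 0 0 / 0 0 0 0 0 / 0 0 13 0 58 / 0 0 0 0 0

(3, 4)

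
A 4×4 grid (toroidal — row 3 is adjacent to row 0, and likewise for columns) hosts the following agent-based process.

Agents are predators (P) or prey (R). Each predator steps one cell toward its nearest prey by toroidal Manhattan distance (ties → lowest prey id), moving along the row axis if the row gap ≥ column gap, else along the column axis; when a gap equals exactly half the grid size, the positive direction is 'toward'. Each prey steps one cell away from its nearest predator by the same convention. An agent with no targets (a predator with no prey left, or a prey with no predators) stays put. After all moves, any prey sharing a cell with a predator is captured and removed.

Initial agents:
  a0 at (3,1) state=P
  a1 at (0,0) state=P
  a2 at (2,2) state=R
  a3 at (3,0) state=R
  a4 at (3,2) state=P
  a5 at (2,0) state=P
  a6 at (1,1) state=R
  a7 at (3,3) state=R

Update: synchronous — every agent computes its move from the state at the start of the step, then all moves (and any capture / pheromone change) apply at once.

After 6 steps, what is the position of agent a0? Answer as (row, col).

(0, 0)

t=1: a0@(3,0):P a1@(3,0):P a2@(1,2):R a3@(3,3):R a4@(2,2):P a5@(3,0):P a6@(0,1):R
t=2: a0@(3,3):P a1@(3,3):P a2@(0,2):R a3@(3,2):R a4@(1,2):P a5@(3,3):P a6@(1,1):R
t=3: a0@(3,2):P a1@(3,2):P a3@(3,1):R a4@(0,2):P a5@(3,2):P a6@(1,0):R
t=4: a0@(3,1):P a1@(3,1):P a3@(3,0):R a4@(3,2):P a5@(3,1):P a6@(1,3):R
t=5: a0@(3,0):P a1@(3,0):P a4@(3,3):P a5@(3,0):P a6@(0,3):R
t=6: a0@(0,0):P a1@(0,0):P a4@(0,3):P a5@(0,0):P a6@(1,3):R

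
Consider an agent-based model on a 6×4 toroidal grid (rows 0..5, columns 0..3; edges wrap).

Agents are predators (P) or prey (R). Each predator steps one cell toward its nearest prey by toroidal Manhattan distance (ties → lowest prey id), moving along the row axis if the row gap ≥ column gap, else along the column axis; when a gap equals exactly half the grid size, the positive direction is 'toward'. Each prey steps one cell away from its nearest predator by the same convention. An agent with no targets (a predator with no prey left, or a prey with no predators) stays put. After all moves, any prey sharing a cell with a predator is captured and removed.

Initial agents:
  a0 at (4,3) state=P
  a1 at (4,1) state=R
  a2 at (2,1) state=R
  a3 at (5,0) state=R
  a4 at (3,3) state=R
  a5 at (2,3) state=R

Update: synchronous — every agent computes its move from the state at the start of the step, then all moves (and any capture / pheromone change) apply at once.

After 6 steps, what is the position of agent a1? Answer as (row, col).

t=1: a0@(3,3):P a1@(4,0):R a2@(1,1):R a3@(0,0):R a4@(2,3):R a5@(1,3):R
t=2: a0@(2,3):P a1@(5,0):R a2@(0,1):R a3@(5,0):R a4@(1,3):R a5@(0,3):R
t=3: a0@(1,3):P a1@(4,0):R a2@(5,1):R a3@(4,0):R a4@(0,3):R a5@(5,3):R
t=4: a0@(0,3):P a1@(3,0):R a2@(4,1):R a3@(3,0):R a4@(5,3):R a5@(4,3):R
t=5: a0@(5,3):P a1@(2,0):R a2@(3,1):R a3@(2,0):R a4@(4,3):R a5@(3,3):R
t=6: a0@(4,3):P a1@(1,0):R a2@(2,1):R a3@(1,0):R a4@(3,3):R a5@(2,3):R

(1, 0)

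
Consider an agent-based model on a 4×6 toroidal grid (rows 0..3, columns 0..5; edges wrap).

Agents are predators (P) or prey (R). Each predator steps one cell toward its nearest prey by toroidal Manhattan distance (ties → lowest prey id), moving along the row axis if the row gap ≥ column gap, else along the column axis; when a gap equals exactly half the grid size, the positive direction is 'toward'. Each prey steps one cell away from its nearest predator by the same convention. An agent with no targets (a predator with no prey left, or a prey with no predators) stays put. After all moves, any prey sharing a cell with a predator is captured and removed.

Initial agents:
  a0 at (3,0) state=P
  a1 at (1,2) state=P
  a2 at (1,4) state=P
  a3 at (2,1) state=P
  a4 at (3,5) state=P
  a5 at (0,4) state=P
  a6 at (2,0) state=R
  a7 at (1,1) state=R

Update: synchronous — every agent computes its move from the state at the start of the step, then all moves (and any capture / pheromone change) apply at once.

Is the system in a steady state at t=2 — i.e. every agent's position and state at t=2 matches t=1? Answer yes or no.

no

t=1: a0@(2,0):P a1@(1,1):P a2@(1,5):P a3@(2,0):P a4@(2,5):P a5@(1,4):P a6@(1,0):R a7@(1,0):R
t=2: a0@(1,0):P a1@(1,0):P a2@(1,0):P a3@(1,0):P a4@(1,5):P a5@(1,5):P a6@(0,0):R a7@(0,0):R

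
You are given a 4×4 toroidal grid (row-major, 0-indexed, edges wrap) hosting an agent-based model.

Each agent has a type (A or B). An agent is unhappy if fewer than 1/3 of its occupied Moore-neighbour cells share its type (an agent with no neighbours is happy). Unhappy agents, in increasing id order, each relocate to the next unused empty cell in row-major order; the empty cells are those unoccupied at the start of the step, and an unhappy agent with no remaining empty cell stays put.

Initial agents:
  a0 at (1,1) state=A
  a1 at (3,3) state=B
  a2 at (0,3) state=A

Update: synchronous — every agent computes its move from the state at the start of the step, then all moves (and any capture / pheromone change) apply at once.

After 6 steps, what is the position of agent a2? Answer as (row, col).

(0, 1)

t=1: a0@(1,1):A a1@(0,0):B a2@(0,1):A
t=2: a0@(1,1):A a1@(0,2):B a2@(0,1):A
t=3: a0@(1,1):A a1@(0,0):B a2@(0,1):A
t=4: a0@(1,1):A a1@(0,2):B a2@(0,1):A
t=5: a0@(1,1):A a1@(0,0):B a2@(0,1):A
t=6: a0@(1,1):A a1@(0,2):B a2@(0,1):A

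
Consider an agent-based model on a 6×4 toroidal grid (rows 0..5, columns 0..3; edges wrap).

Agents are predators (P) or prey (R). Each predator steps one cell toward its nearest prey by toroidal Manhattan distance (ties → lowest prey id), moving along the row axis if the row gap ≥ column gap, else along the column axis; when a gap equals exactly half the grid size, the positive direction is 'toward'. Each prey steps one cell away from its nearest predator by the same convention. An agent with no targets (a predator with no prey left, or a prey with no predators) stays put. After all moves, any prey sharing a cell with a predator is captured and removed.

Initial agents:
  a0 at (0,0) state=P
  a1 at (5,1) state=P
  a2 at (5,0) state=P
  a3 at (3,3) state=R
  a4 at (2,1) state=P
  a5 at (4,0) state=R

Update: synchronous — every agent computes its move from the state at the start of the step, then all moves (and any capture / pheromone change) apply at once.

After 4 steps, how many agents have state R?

t=1: a0@(5,0):P a1@(4,1):P a2@(4,0):P a3@(2,3):R a4@(2,2):P a5@(3,0):R
t=2: a0@(4,0):P a1@(3,1):P a2@(3,0):P a3@(2,0):R a4@(2,3):P a5@(2,0):R
t=3: a0@(3,0):P a1@(2,1):P a2@(2,0):P a3@(1,0):R a4@(2,0):P a5@(1,0):R
t=4: a0@(2,0):P a1@(1,1):P a2@(1,0):P a3@(0,0):R a4@(1,0):P a5@(0,0):R

2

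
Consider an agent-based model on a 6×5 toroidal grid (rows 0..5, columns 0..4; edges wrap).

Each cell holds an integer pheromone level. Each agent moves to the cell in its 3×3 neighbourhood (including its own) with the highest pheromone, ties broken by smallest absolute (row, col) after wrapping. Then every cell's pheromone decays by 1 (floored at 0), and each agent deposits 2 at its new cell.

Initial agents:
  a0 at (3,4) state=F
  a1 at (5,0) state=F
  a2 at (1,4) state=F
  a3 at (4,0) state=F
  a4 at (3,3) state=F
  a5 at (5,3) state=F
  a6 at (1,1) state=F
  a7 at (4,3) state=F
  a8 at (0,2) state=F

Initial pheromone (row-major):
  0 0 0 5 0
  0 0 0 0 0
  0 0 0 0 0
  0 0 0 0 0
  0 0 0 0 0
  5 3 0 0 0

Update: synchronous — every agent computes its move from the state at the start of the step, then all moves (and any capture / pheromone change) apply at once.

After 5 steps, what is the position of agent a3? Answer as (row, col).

t=1: a0@(2,0) a1@(5,0) a2@(0,3) a3@(5,0) a4@(2,2) a5@(0,3) a6@(0,0) a7@(3,2) a8@(0,3) | pheromone: 2 0 0 10 0 / 0 0 0 0 0 / 2 0 2 0 0 / 0 0 2 0 0 / 0 0 0 0 0 / 8 2 0 0 0
t=2: a0@(2,0) a1@(5,0) a2@(0,3) a3@(5,0) a4@(2,2) a5@(0,3) a6@(5,0) a7@(2,2) a8@(0,3) | pheromone: 1 0 0 15 0 / 0 0 0 0 0 / 3 0 5 0 0 / 0 0 1 0 0 / 0 0 0 0 0 / 13 1 0 0 0
t=3: a0@(2,0) a1@(5,0) a2@(0,3) a3@(5,0) a4@(2,2) a5@(0,3) a6@(5,0) a7@(2,2) a8@(0,3) | pheromone: 0 0 0 20 0 / 0 0 0 0 0 / 4 0 8 0 0 / 0 0 0 0 0 / 0 0 0 0 0 / 18 0 0 0 0
t=4: a0@(2,0) a1@(5,0) a2@(0,3) a3@(5,0) a4@(2,2) a5@(0,3) a6@(5,0) a7@(2,2) a8@(0,3) | pheromone: 0 0 0 25 0 / 0 0 0 0 0 / 5 0 11 0 0 / 0 0 0 0 0 / 0 0 0 0 0 / 23 0 0 0 0
t=5: a0@(2,0) a1@(5,0) a2@(0,3) a3@(5,0) a4@(2,2) a5@(0,3) a6@(5,0) a7@(2,2) a8@(0,3) | pheromone: 0 0 0 30 0 / 0 0 0 0 0 / 6 0 14 0 0 / 0 0 0 0 0 / 0 0 0 0 0 / 28 0 0 0 0

(5, 0)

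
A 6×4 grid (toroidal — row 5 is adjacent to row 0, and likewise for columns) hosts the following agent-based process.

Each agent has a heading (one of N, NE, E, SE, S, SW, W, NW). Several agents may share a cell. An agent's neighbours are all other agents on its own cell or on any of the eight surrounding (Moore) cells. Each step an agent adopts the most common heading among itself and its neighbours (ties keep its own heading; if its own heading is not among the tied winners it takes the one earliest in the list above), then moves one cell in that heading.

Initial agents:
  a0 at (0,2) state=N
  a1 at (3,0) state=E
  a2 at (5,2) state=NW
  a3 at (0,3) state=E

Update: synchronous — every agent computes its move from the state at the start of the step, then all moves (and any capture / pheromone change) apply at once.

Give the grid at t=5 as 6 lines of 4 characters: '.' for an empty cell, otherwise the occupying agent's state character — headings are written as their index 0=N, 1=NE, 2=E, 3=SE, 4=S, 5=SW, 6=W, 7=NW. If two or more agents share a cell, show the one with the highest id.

27..
..0.
....
.2..
....
....

t=1: a0@(5,2):N a1@(3,1):E a2@(4,1):NW a3@(0,0):E
t=2: a0@(4,2):N a1@(3,2):E a2@(3,0):NW a3@(0,1):E
t=3: a0@(3,2):N a1@(3,3):E a2@(2,3):NW a3@(0,2):E
t=4: a0@(2,2):N a1@(3,0):E a2@(1,2):NW a3@(0,3):E
t=5: a0@(1,2):N a1@(3,1):E a2@(0,1):NW a3@(0,0):E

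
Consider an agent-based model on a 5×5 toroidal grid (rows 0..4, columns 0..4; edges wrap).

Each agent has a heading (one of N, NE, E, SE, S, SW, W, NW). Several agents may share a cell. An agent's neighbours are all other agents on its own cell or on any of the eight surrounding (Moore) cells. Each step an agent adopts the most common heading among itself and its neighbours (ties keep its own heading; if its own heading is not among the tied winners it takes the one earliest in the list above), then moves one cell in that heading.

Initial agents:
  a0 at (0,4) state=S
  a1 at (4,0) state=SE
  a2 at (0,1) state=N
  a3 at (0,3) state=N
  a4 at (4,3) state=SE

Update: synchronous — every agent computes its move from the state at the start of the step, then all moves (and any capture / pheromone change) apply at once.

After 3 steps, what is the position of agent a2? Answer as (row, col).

t=1: a0@(1,0):SE a1@(0,1):SE a2@(4,1):N a3@(4,3):N a4@(0,4):SE
t=2: a0@(2,1):SE a1@(1,2):SE a2@(3,1):N a3@(3,3):N a4@(1,0):SE
t=3: a0@(3,2):SE a1@(2,3):SE a2@(2,1):N a3@(2,3):N a4@(2,1):SE

(2, 1)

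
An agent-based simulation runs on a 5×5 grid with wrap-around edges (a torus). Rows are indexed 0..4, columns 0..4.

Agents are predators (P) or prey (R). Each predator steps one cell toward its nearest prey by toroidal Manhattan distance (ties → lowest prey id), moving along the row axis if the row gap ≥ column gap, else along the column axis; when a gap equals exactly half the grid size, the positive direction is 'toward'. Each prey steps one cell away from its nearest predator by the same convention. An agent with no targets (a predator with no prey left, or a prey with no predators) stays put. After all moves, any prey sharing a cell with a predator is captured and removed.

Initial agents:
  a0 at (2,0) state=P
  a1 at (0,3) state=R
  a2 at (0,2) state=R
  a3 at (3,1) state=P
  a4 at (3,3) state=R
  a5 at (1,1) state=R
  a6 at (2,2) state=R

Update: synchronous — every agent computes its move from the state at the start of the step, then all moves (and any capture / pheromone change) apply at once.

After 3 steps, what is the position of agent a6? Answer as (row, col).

t=1: a0@(1,0):P a1@(4,3):R a2@(1,2):R a3@(3,2):P a4@(3,4):R a5@(0,1):R a6@(2,3):R
t=2: a0@(1,1):P a1@(0,3):R a2@(1,3):R a3@(4,2):P a4@(3,0):R a5@(4,1):R a6@(1,3):R
t=3: a0@(1,2):P a1@(1,3):R a2@(1,4):R a3@(4,1):P a4@(4,0):R a5@(4,0):R a6@(1,4):R

(1, 4)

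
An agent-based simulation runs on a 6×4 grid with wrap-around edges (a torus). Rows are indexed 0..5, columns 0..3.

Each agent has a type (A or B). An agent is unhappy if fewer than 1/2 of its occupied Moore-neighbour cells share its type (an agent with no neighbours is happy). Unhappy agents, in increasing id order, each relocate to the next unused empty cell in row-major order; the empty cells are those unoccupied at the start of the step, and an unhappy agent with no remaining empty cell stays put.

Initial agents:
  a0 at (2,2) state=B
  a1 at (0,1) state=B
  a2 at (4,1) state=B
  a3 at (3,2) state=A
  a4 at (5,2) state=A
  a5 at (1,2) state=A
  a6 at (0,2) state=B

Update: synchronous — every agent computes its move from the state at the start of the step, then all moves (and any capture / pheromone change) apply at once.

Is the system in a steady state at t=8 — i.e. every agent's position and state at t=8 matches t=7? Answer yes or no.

t=1: a0@(0,0):B a1@(0,3):B a2@(1,0):B a3@(1,1):A a4@(1,3):A a5@(2,0):A a6@(2,1):B
t=2: a0@(0,0):B a1@(0,3):B a2@(1,0):B a3@(0,1):A a4@(0,2):A a5@(2,0):A a6@(1,2):B
t=3: a0@(0,0):B a1@(0,3):B a2@(1,0):B a3@(1,1):A a4@(1,3):A a5@(2,1):A a6@(2,2):B
t=4: a0@(0,0):B a1@(0,3):B a2@(0,1):B a3@(0,2):A a4@(1,2):A a5@(2,0):A a6@(2,3):B
t=5: a0@(0,0):B a1@(1,0):B a2@(1,1):B a3@(1,3):A a4@(2,1):A a5@(2,2):A a6@(3,0):B
t=6: a0@(0,0):B a1@(1,0):B a2@(1,1):B a3@(0,1):A a4@(0,2):A a5@(2,2):A a6@(0,3):B
t=7: a0@(0,0):B a1@(1,0):B a2@(1,2):B a3@(1,3):A a4@(2,0):A a5@(2,1):A a6@(0,3):B
t=8: a0@(0,0):B a1@(0,1):B a2@(0,2):B a3@(1,1):A a4@(2,0):A a5@(2,2):A a6@(0,3):B

no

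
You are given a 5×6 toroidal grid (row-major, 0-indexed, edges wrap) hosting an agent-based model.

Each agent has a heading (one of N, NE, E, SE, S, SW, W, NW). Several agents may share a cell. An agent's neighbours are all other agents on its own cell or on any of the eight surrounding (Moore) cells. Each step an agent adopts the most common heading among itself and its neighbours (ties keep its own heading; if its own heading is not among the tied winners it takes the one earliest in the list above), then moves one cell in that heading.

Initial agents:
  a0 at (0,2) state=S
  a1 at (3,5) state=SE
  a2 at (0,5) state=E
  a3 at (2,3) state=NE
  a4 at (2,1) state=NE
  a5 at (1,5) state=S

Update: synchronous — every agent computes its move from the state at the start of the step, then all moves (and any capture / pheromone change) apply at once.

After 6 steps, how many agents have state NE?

t=1: a0@(1,2):S a1@(4,0):SE a2@(0,0):E a3@(1,4):NE a4@(1,2):NE a5@(2,5):S
t=2: a0@(2,2):S a1@(0,1):SE a2@(0,1):E a3@(0,5):NE a4@(0,3):NE a5@(3,5):S
t=3: a0@(3,2):S a1@(1,2):SE a2@(0,2):E a3@(4,0):NE a4@(4,4):NE a5@(4,5):S
t=4: a0@(4,2):S a1@(2,3):SE a2@(0,3):E a3@(3,1):NE a4@(3,5):NE a5@(3,0):NE
t=5: a0@(0,2):S a1@(3,4):SE a2@(0,4):E a3@(2,2):NE a4@(2,0):NE a5@(2,1):NE
t=6: a0@(1,2):S a1@(4,5):SE a2@(0,5):E a3@(1,3):NE a4@(1,1):NE a5@(1,2):NE

3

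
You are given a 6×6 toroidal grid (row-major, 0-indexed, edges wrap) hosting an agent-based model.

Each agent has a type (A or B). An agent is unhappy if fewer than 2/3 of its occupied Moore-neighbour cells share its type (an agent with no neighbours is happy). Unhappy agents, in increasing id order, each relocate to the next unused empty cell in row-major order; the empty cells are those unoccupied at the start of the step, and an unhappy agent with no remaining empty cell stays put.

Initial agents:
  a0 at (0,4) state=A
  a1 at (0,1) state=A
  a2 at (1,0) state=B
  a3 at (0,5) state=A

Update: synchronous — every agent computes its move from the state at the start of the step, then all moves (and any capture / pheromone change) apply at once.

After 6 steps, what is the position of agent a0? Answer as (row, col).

(0, 0)

t=1: a0@(0,4):A a1@(0,0):A a2@(0,2):B a3@(0,3):A
t=2: a0@(0,4):A a1@(0,0):A a2@(0,1):B a3@(0,5):A
t=3: a0@(0,4):A a1@(0,2):A a2@(0,3):B a3@(0,5):A
t=4: a0@(0,0):A a1@(0,1):A a2@(1,0):B a3@(0,5):A
t=5: a0@(0,0):A a1@(0,2):A a2@(0,3):B a3@(0,4):A
t=6: a0@(0,0):A a1@(0,1):A a2@(0,5):B a3@(1,0):A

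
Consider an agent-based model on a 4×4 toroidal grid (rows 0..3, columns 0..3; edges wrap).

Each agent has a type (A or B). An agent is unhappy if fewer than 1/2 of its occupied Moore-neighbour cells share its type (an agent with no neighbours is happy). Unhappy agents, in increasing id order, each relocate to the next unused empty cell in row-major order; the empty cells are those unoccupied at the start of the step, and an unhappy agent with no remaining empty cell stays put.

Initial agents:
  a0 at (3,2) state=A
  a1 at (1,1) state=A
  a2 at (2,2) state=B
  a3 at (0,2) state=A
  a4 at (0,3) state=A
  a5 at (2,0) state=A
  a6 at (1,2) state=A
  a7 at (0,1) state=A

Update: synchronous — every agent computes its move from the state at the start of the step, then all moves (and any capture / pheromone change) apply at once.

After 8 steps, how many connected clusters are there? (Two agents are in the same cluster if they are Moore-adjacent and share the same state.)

t=1: a0@(3,2):A a1@(1,1):A a2@(0,0):B a3@(0,2):A a4@(0,3):A a5@(2,0):A a6@(1,2):A a7@(0,1):A
t=2: a0@(3,2):A a1@(1,1):A a2@(1,0):B a3@(0,2):A a4@(0,3):A a5@(2,0):A a6@(1,2):A a7@(0,1):A
t=3: a0@(3,2):A a1@(1,1):A a2@(0,0):B a3@(0,2):A a4@(0,3):A a5@(2,0):A a6@(1,2):A a7@(0,1):A
t=4: a0@(3,2):A a1@(1,1):A a2@(1,0):B a3@(0,2):A a4@(0,3):A a5@(2,0):A a6@(1,2):A a7@(0,1):A
t=5: a0@(3,2):A a1@(1,1):A a2@(0,0):B a3@(0,2):A a4@(0,3):A a5@(2,0):A a6@(1,2):A a7@(0,1):A
t=6: a0@(3,2):A a1@(1,1):A a2@(1,0):B a3@(0,2):A a4@(0,3):A a5@(2,0):A a6@(1,2):A a7@(0,1):A
t=7: a0@(3,2):A a1@(1,1):A a2@(0,0):B a3@(0,2):A a4@(0,3):A a5@(2,0):A a6@(1,2):A a7@(0,1):A
t=8: a0@(3,2):A a1@(1,1):A a2@(1,0):B a3@(0,2):A a4@(0,3):A a5@(2,0):A a6@(1,2):A a7@(0,1):A

2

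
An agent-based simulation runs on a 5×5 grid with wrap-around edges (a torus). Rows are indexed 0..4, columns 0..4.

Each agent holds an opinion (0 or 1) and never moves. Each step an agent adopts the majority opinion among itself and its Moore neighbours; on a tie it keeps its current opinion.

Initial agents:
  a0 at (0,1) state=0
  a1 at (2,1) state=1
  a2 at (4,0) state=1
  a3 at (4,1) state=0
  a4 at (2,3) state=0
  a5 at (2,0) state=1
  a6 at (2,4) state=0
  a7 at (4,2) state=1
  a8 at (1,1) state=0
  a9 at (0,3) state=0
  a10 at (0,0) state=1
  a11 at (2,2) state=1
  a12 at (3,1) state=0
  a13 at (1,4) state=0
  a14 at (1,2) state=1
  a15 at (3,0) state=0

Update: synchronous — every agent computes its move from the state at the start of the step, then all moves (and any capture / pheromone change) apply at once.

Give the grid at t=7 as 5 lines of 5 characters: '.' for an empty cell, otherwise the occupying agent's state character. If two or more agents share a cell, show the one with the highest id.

00.0.
.11.0
01100
00...
000..

t=1: a0@(0,1):1 a1@(2,1):1 a2@(4,0):0 a3@(4,1):0 a4@(2,3):0 a5@(2,0):0 a6@(2,4):0 a7@(4,2):0 a8@(1,1):1 a9@(0,3):0 a10@(0,0):0 a11@(2,2):1 a12@(3,1):1 a13@(1,4):0 a14@(1,2):0 a15@(3,0):0
t=2: a0@(0,1):0 a1@(2,1):1 a2@(4,0):0 a3@(4,1):0 a4@(2,3):0 a5@(2,0):0 a6@(2,4):0 a7@(4,2):0 a8@(1,1):1 a9@(0,3):0 a10@(0,0):0 a11@(2,2):1 a12@(3,1):0 a13@(1,4):0 a14@(1,2):1 a15@(3,0):0
t=3: (unchanged — steady state)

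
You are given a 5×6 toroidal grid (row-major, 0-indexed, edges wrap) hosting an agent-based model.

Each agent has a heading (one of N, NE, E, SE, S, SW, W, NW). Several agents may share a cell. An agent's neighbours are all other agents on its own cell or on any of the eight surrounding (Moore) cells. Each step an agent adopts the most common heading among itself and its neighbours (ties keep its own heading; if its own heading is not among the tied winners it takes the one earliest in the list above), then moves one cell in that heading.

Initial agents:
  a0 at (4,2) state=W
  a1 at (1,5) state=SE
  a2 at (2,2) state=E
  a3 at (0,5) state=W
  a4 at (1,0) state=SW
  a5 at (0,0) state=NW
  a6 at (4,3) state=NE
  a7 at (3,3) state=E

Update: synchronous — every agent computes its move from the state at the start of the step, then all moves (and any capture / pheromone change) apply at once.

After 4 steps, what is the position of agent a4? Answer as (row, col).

t=1: a0@(4,1):W a1@(2,0):SE a2@(2,3):E a3@(0,4):W a4@(2,5):SW a5@(4,5):NW a6@(3,4):NE a7@(3,4):E
t=2: a0@(4,0):W a1@(3,1):SE a2@(2,4):E a3@(0,3):W a4@(3,4):SW a5@(3,4):NW a6@(3,5):E a7@(3,5):E
t=3: a0@(4,1):E a1@(4,2):SE a2@(2,5):E a3@(0,2):W a4@(3,5):E a5@(3,5):E a6@(3,0):E a7@(3,0):E
t=4: a0@(4,2):E a1@(0,3):SE a2@(2,0):E a3@(0,1):W a4@(3,0):E a5@(3,0):E a6@(3,1):E a7@(3,1):E

(3, 0)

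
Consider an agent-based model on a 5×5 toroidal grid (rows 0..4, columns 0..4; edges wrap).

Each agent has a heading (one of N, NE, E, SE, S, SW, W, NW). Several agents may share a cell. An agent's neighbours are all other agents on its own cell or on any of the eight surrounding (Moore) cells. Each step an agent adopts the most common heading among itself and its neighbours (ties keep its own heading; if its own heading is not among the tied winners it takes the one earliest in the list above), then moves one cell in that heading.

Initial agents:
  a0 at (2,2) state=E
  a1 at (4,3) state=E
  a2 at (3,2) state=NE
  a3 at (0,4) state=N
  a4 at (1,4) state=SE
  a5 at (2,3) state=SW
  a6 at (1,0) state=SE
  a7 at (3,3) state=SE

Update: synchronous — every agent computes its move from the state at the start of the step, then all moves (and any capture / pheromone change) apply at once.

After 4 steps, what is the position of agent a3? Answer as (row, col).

t=1: a0@(2,3):E a1@(4,4):E a2@(3,3):E a3@(1,0):SE a4@(2,0):SE a5@(3,4):SE a6@(2,1):SE a7@(3,4):E
t=2: a0@(2,4):E a1@(4,0):E a2@(3,4):E a3@(2,1):SE a4@(3,1):SE a5@(3,0):E a6@(3,2):SE a7@(3,0):E
t=3: a0@(2,0):E a1@(4,1):E a2@(3,0):E a3@(3,2):SE a4@(4,2):SE a5@(3,1):E a6@(4,3):SE a7@(3,1):E
t=4: a0@(2,1):E a1@(4,2):E a2@(3,1):E a3@(4,3):SE a4@(0,3):SE a5@(3,2):E a6@(0,4):SE a7@(3,2):E

(4, 3)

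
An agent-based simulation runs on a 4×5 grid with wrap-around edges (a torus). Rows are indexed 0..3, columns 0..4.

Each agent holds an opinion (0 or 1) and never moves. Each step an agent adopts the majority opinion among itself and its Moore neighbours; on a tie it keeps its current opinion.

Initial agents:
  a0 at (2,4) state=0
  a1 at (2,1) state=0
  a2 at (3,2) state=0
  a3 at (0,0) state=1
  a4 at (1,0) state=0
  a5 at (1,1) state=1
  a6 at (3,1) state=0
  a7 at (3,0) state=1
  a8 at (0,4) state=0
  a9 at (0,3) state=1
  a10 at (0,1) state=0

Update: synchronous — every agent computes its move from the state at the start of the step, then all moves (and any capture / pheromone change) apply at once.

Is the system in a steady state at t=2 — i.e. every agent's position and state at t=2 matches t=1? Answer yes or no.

t=1: a0@(2,4):0 a1@(2,1):0 a2@(3,2):0 a3@(0,0):0 a4@(1,0):0 a5@(1,1):0 a6@(3,1):0 a7@(3,0):0 a8@(0,4):1 a9@(0,3):0 a10@(0,1):0
t=2: a0@(2,4):0 a1@(2,1):0 a2@(3,2):0 a3@(0,0):0 a4@(1,0):0 a5@(1,1):0 a6@(3,1):0 a7@(3,0):0 a8@(0,4):0 a9@(0,3):0 a10@(0,1):0

no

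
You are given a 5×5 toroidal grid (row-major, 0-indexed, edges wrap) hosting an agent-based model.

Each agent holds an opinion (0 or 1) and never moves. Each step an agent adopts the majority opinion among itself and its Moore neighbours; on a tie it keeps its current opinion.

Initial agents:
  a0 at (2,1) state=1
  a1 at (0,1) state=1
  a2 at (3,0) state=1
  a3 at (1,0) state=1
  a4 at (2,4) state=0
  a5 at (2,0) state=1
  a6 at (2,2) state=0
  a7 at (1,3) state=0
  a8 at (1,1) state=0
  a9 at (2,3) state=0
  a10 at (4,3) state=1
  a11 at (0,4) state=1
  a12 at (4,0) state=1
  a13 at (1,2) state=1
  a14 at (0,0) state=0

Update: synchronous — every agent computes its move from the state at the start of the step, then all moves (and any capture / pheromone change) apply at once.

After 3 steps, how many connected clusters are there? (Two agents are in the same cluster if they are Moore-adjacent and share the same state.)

2

t=1: a0@(2,1):1 a1@(0,1):1 a2@(3,0):1 a3@(1,0):1 a4@(2,4):0 a5@(2,0):1 a6@(2,2):0 a7@(1,3):0 a8@(1,1):1 a9@(2,3):0 a10@(4,3):1 a11@(0,4):1 a12@(4,0):1 a13@(1,2):0 a14@(0,0):1
t=2: (unchanged — steady state)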